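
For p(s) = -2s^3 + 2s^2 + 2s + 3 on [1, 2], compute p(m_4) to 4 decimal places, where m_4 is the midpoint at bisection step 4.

p(1.5) = 3.75 > 0, so the root lies in [1.5, 2]
p(1.75) = 1.90625 > 0, so the root lies in [1.75, 2]
p(1.875) = 0.597656 > 0, so the root lies in [1.875, 2]
p(1.9375) = -0.1636 < 0, so the root lies in [1.875, 1.9375]

-0.1636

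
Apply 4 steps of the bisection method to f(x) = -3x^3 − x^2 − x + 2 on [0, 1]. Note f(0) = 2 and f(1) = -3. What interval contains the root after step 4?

midpoint 0.5: f = 0.875 > 0 → [0.5, 1]
midpoint 0.75: f = -0.578125 < 0 → [0.5, 0.75]
midpoint 0.625: f = 0.251953 > 0 → [0.625, 0.75]
midpoint 0.6875: f = -0.135 < 0 → [0.625, 0.6875]

[0.625, 0.6875]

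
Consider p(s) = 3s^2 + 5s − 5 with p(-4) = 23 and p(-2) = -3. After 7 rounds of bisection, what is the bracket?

m = -3, p(m) = 7 (+); new bracket [-3, -2]
m = -2.5, p(m) = 1.25 (+); new bracket [-2.5, -2]
m = -2.25, p(m) = -1.0625 (−); new bracket [-2.5, -2.25]
m = -2.375, p(m) = 0.0469 (+); new bracket [-2.375, -2.25]
m = -2.3125, p(m) = -0.5195 (−); new bracket [-2.375, -2.3125]
m = -2.34375, p(m) = -0.2393 (−); new bracket [-2.375, -2.34375]
m = -2.359375, p(m) = -0.0969 (−); new bracket [-2.375, -2.359375]

[-2.375, -2.359375]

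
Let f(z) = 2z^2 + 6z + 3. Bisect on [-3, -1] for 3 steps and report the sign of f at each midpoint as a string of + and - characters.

-+-

midpoint -2: f = -1 < 0 → [-3, -2]
midpoint -2.5: f = 0.5 > 0 → [-2.5, -2]
midpoint -2.25: f = -0.375 < 0 → [-2.5, -2.25]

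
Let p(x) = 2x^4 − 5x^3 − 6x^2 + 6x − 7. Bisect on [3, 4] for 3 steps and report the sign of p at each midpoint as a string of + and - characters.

++-

m = 3.5, p(m) = 26.25 (+); new bracket [3, 3.5]
m = 3.25, p(m) = 0.617188 (+); new bracket [3, 3.25]
m = 3.125, p(m) = -8.696777 (−); new bracket [3.125, 3.25]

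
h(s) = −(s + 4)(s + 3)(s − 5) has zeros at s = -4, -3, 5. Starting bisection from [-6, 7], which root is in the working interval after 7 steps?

5

m = 0.5, h(m) = 70.875 (+); new bracket [0.5, 7]
m = 3.75, h(m) = 65.390625 (+); new bracket [3.75, 7]
m = 5.375, h(m) = -29.443359 (−); new bracket [3.75, 5.375]
m = 4.5625, h(m) = 28.3298 (+); new bracket [4.5625, 5.375]
m = 4.96875, h(m) = 2.2334 (+); new bracket [4.96875, 5.375]
m = 5.171875, h(m) = -12.8823 (−); new bracket [4.96875, 5.171875]
m = 5.0703125, h(m) = -5.1469 (−); new bracket [4.96875, 5.0703125]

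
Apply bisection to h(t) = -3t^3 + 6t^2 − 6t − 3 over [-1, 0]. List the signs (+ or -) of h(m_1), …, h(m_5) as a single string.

+-+--

m = -0.5, h(m) = 1.875 (+); new bracket [-0.5, 0]
m = -0.25, h(m) = -1.078125 (−); new bracket [-0.5, -0.25]
m = -0.375, h(m) = 0.251953 (+); new bracket [-0.375, -0.25]
m = -0.3125, h(m) = -0.4475 (−); new bracket [-0.375, -0.3125]
m = -0.34375, h(m) = -0.1067 (−); new bracket [-0.375, -0.34375]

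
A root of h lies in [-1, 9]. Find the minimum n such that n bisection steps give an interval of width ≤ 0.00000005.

Width after n steps is 10/2^n. Need 2^n ≥ 10/0.00000005 = 200000000.
2^27 = 134217728 < 200000000 ≤ 2^28 = 268435456, so n = 28.

28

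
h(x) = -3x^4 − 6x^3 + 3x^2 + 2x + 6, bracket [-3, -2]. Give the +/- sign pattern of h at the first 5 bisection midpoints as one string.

-++-+

m = -2.5, h(m) = -3.6875 (−); new bracket [-2.5, -2]
m = -2.25, h(m) = 8.144531 (+); new bracket [-2.5, -2.25]
m = -2.375, h(m) = 3.10083 (+); new bracket [-2.5, -2.375]
m = -2.4375, h(m) = -0.0586 (−); new bracket [-2.4375, -2.375]
m = -2.40625, h(m) = 1.5776 (+); new bracket [-2.4375, -2.40625]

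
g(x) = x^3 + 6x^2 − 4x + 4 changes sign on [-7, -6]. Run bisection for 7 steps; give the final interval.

x = -6.5 gives g = 8.875, positive; keep [-7, -6.5]
x = -6.75 gives g = -3.171875, negative; keep [-6.75, -6.5]
x = -6.625 gives g = 3.068359, positive; keep [-6.75, -6.625]
x = -6.6875 gives g = 0.0032, positive; keep [-6.75, -6.6875]
x = -6.71875 gives g = -1.5705, negative; keep [-6.71875, -6.6875]
x = -6.703125 gives g = -0.7802, negative; keep [-6.703125, -6.6875]
x = -6.6953125 gives g = -0.3877, negative; keep [-6.6953125, -6.6875]

[-6.6953125, -6.6875]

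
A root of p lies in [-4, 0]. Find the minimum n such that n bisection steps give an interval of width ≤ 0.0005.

13

Width after n steps is 4/2^n. Need 2^n ≥ 4/0.0005 = 8000.
2^12 = 4096 < 8000 ≤ 2^13 = 8192, so n = 13.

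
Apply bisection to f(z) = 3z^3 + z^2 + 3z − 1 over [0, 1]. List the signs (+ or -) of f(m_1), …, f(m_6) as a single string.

f(0.5) = 1.125 > 0, so the root lies in [0, 0.5]
f(0.25) = -0.140625 < 0, so the root lies in [0.25, 0.5]
f(0.375) = 0.423828 > 0, so the root lies in [0.25, 0.375]
f(0.3125) = 0.1267 > 0, so the root lies in [0.25, 0.3125]
f(0.28125) = -0.0104 < 0, so the root lies in [0.28125, 0.3125]
f(0.296875) = 0.0573 > 0, so the root lies in [0.28125, 0.296875]

+-++-+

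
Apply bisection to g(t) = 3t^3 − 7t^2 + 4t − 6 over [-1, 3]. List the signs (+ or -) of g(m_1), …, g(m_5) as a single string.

--++-

m = 1, g(m) = -6 (−); new bracket [1, 3]
m = 2, g(m) = -2 (−); new bracket [2, 3]
m = 2.5, g(m) = 7.125 (+); new bracket [2, 2.5]
m = 2.25, g(m) = 1.7344 (+); new bracket [2, 2.25]
m = 2.125, g(m) = -0.3223 (−); new bracket [2.125, 2.25]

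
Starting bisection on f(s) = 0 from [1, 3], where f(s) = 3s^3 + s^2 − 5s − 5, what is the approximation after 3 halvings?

f(2) = 13 > 0, so the root lies in [1, 2]
f(1.5) = -0.125 < 0, so the root lies in [1.5, 2]
f(1.75) = 5.390625 > 0, so the root lies in [1.5, 1.75]

1.75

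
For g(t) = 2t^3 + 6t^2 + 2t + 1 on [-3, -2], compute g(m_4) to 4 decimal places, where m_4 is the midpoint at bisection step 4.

g(-2.5) = 2.25 > 0, so the root lies in [-3, -2.5]
g(-2.75) = -0.71875 < 0, so the root lies in [-2.75, -2.5]
g(-2.625) = 0.917969 > 0, so the root lies in [-2.75, -2.625]
g(-2.6875) = 0.1392 > 0, so the root lies in [-2.75, -2.6875]

0.1392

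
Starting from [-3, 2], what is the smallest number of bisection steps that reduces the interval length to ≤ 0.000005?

20

Width after n steps is 5/2^n. Need 2^n ≥ 5/0.000005 = 1000000.
2^19 = 524288 < 1000000 ≤ 2^20 = 1048576, so n = 20.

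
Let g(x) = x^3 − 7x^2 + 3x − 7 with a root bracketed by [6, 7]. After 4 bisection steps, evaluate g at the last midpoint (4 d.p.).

-0.9133

m = 6.5, g(m) = -8.625 (−); new bracket [6.5, 7]
m = 6.75, g(m) = 1.859375 (+); new bracket [6.5, 6.75]
m = 6.625, g(m) = -3.583984 (−); new bracket [6.625, 6.75]
m = 6.6875, g(m) = -0.9133 (−); new bracket [6.6875, 6.75]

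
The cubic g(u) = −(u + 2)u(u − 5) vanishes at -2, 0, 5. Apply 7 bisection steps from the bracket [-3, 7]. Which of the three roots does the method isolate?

g(2) = 24 > 0, so the root lies in [2, 7]
g(4.5) = 14.625 > 0, so the root lies in [4.5, 7]
g(5.75) = -33.421875 < 0, so the root lies in [4.5, 5.75]
g(5.125) = -4.5645 < 0, so the root lies in [4.5, 5.125]
g(4.8125) = 6.1472 > 0, so the root lies in [4.8125, 5.125]
g(4.96875) = 1.0821 > 0, so the root lies in [4.96875, 5.125]
g(5.046875) = -1.6671 < 0, so the root lies in [4.96875, 5.046875]

5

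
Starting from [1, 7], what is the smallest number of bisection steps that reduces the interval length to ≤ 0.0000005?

24

Width after n steps is 6/2^n. Need 2^n ≥ 6/0.0000005 = 12000000.
2^23 = 8388608 < 12000000 ≤ 2^24 = 16777216, so n = 24.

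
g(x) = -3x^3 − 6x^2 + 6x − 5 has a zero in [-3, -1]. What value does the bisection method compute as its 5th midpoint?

-2.9375

x = -2 gives g = -17, negative; keep [-3, -2]
x = -2.5 gives g = -10.625, negative; keep [-3, -2.5]
x = -2.75 gives g = -4.484375, negative; keep [-3, -2.75]
x = -2.875 gives g = -0.5527, negative; keep [-3, -2.875]
x = -2.9375 gives g = 1.6438, positive; keep [-2.9375, -2.875]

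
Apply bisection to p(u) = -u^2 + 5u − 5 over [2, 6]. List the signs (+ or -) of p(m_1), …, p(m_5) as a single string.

-++--

m = 4, p(m) = -1 (−); new bracket [2, 4]
m = 3, p(m) = 1 (+); new bracket [3, 4]
m = 3.5, p(m) = 0.25 (+); new bracket [3.5, 4]
m = 3.75, p(m) = -0.3125 (−); new bracket [3.5, 3.75]
m = 3.625, p(m) = -0.0156 (−); new bracket [3.5, 3.625]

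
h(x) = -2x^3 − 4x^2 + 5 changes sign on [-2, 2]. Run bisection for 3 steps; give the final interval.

m = 0, h(m) = 5 (+); new bracket [0, 2]
m = 1, h(m) = -1 (−); new bracket [0, 1]
m = 0.5, h(m) = 3.75 (+); new bracket [0.5, 1]

[0.5, 1]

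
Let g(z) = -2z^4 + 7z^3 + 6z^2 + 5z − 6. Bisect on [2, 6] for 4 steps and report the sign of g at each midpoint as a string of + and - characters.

+--+

z = 4 gives g = 46, positive; keep [4, 6]
z = 5 gives g = -206, negative; keep [4, 5]
z = 4.5 gives g = -44.25, negative; keep [4, 4.5]
z = 4.25 gives g = 8.4766, positive; keep [4.25, 4.5]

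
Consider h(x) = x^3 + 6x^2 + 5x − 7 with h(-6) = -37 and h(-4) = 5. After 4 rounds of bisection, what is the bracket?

m = -5, h(m) = -7 (−); new bracket [-5, -4]
m = -4.5, h(m) = 0.875 (+); new bracket [-5, -4.5]
m = -4.75, h(m) = -2.546875 (−); new bracket [-4.75, -4.5]
m = -4.625, h(m) = -0.7129 (−); new bracket [-4.625, -4.5]

[-4.625, -4.5]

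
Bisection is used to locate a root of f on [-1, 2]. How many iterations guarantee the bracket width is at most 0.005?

Width after n steps is 3/2^n. Need 2^n ≥ 3/0.005 = 600.
2^9 = 512 < 600 ≤ 2^10 = 1024, so n = 10.

10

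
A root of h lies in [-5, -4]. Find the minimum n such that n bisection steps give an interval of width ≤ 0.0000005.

21

Width after n steps is 1/2^n. Need 2^n ≥ 1/0.0000005 = 2000000.
2^20 = 1048576 < 2000000 ≤ 2^21 = 2097152, so n = 21.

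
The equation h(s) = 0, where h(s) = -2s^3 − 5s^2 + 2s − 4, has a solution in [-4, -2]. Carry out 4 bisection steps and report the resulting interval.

[-3.125, -3]

h(-3) = -1 < 0, so the root lies in [-4, -3]
h(-3.5) = 13.5 > 0, so the root lies in [-3.5, -3]
h(-3.25) = 5.34375 > 0, so the root lies in [-3.25, -3]
h(-3.125) = 1.957 > 0, so the root lies in [-3.125, -3]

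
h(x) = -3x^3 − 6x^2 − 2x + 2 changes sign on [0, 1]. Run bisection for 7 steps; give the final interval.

m = 0.5, h(m) = -0.875 (−); new bracket [0, 0.5]
m = 0.25, h(m) = 1.078125 (+); new bracket [0.25, 0.5]
m = 0.375, h(m) = 0.248047 (+); new bracket [0.375, 0.5]
m = 0.4375, h(m) = -0.2747 (−); new bracket [0.375, 0.4375]
m = 0.40625, h(m) = -0.0039 (−); new bracket [0.375, 0.40625]
m = 0.390625, h(m) = 0.1244 (+); new bracket [0.390625, 0.40625]
m = 0.3984375, h(m) = 0.0609 (+); new bracket [0.3984375, 0.40625]

[0.3984375, 0.40625]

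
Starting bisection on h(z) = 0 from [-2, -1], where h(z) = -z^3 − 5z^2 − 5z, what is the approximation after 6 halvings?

h(-1.5) = -0.375 < 0, so the root lies in [-1.5, -1]
h(-1.25) = 0.390625 > 0, so the root lies in [-1.5, -1.25]
h(-1.375) = 0.021484 > 0, so the root lies in [-1.5, -1.375]
h(-1.4375) = -0.1741 < 0, so the root lies in [-1.4375, -1.375]
h(-1.40625) = -0.0755 < 0, so the root lies in [-1.40625, -1.375]
h(-1.390625) = -0.0268 < 0, so the root lies in [-1.390625, -1.375]

-1.390625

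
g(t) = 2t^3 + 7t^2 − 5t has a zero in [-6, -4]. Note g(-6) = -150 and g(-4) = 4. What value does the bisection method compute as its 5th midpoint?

-4.0625

midpoint -5: g = -50 < 0 → [-5, -4]
midpoint -4.5: g = -18 < 0 → [-4.5, -4]
midpoint -4.25: g = -5.84375 < 0 → [-4.25, -4]
midpoint -4.125: g = -0.6445 < 0 → [-4.125, -4]
midpoint -4.0625: g = 1.7456 > 0 → [-4.125, -4.0625]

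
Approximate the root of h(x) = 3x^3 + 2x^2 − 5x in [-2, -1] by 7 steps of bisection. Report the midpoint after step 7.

-1.6640625

midpoint -1.5: h = 1.875 > 0 → [-2, -1.5]
midpoint -1.75: h = -1.203125 < 0 → [-1.75, -1.5]
midpoint -1.625: h = 0.533203 > 0 → [-1.75, -1.625]
midpoint -1.6875: h = -0.2834 < 0 → [-1.6875, -1.625]
midpoint -1.65625: h = 0.1375 > 0 → [-1.6875, -1.65625]
midpoint -1.671875: h = -0.0698 < 0 → [-1.671875, -1.65625]
midpoint -1.6640625: h = 0.0346 > 0 → [-1.671875, -1.6640625]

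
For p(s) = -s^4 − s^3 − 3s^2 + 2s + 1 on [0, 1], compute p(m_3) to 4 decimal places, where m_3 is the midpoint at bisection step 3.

-0.8030

p(0.5) = 1.0625 > 0, so the root lies in [0.5, 1]
p(0.75) = 0.074219 > 0, so the root lies in [0.75, 1]
p(0.875) = -0.802979 < 0, so the root lies in [0.75, 0.875]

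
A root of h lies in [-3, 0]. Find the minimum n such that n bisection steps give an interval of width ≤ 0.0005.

13

Width after n steps is 3/2^n. Need 2^n ≥ 3/0.0005 = 6000.
2^12 = 4096 < 6000 ≤ 2^13 = 8192, so n = 13.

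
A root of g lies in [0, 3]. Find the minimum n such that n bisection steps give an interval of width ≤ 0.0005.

13

Width after n steps is 3/2^n. Need 2^n ≥ 3/0.0005 = 6000.
2^12 = 4096 < 6000 ≤ 2^13 = 8192, so n = 13.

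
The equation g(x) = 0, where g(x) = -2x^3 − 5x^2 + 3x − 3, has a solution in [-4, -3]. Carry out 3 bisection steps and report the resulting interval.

[-3.25, -3.125]

midpoint -3.5: g = 11 > 0 → [-3.5, -3]
midpoint -3.25: g = 3.09375 > 0 → [-3.25, -3]
midpoint -3.125: g = -0.167969 < 0 → [-3.25, -3.125]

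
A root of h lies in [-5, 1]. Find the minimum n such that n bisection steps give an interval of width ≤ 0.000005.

21

Width after n steps is 6/2^n. Need 2^n ≥ 6/0.000005 = 1200000.
2^20 = 1048576 < 1200000 ≤ 2^21 = 2097152, so n = 21.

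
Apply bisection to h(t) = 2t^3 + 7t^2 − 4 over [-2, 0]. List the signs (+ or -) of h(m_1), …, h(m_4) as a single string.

+--+

midpoint -1: h = 1 > 0 → [-1, 0]
midpoint -0.5: h = -2.5 < 0 → [-1, -0.5]
midpoint -0.75: h = -0.90625 < 0 → [-1, -0.75]
midpoint -0.875: h = 0.0195 > 0 → [-0.875, -0.75]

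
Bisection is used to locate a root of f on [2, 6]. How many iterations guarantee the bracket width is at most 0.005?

Width after n steps is 4/2^n. Need 2^n ≥ 4/0.005 = 800.
2^9 = 512 < 800 ≤ 2^10 = 1024, so n = 10.

10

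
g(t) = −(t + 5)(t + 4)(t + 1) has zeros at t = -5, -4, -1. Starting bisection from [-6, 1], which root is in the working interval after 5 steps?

-1

midpoint -2.5: g = 5.625 > 0 → [-2.5, 1]
midpoint -0.75: g = -3.453125 < 0 → [-2.5, -0.75]
midpoint -1.625: g = 5.009766 > 0 → [-1.625, -0.75]
midpoint -1.1875: g = 2.0105 > 0 → [-1.1875, -0.75]
midpoint -0.96875: g = -0.3819 < 0 → [-1.1875, -0.96875]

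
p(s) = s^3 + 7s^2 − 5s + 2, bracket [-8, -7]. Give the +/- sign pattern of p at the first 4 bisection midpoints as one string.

+-+-

s = -7.5 gives p = 11.375, positive; keep [-8, -7.5]
s = -7.75 gives p = -4.296875, negative; keep [-7.75, -7.5]
s = -7.625 gives p = 3.787109, positive; keep [-7.75, -7.625]
s = -7.6875 gives p = -0.1921, negative; keep [-7.6875, -7.625]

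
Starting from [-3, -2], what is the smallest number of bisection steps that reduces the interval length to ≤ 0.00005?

Width after n steps is 1/2^n. Need 2^n ≥ 1/0.00005 = 20000.
2^14 = 16384 < 20000 ≤ 2^15 = 32768, so n = 15.

15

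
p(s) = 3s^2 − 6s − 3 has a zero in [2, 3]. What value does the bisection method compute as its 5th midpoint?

s = 2.5 gives p = 0.75, positive; keep [2, 2.5]
s = 2.25 gives p = -1.3125, negative; keep [2.25, 2.5]
s = 2.375 gives p = -0.328125, negative; keep [2.375, 2.5]
s = 2.4375 gives p = 0.1992, positive; keep [2.375, 2.4375]
s = 2.40625 gives p = -0.0674, negative; keep [2.40625, 2.4375]

2.40625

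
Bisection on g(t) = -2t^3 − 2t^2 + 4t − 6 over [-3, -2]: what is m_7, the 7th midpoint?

-2.3671875

t = -2.5 gives g = 2.75, positive; keep [-2.5, -2]
t = -2.25 gives g = -2.34375, negative; keep [-2.5, -2.25]
t = -2.375 gives g = 0.011719, positive; keep [-2.375, -2.25]
t = -2.3125 gives g = -1.2124, negative; keep [-2.375, -2.3125]
t = -2.34375 gives g = -0.6121, negative; keep [-2.375, -2.34375]
t = -2.359375 gives g = -0.3032, negative; keep [-2.375, -2.359375]
t = -2.3671875 gives g = -0.1465, negative; keep [-2.375, -2.3671875]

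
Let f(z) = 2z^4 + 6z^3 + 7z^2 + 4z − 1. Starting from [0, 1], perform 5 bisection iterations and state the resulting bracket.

z = 0.5 gives f = 3.625, positive; keep [0, 0.5]
z = 0.25 gives f = 0.539062, positive; keep [0, 0.25]
z = 0.125 gives f = -0.378418, negative; keep [0.125, 0.25]
z = 0.1875 gives f = 0.0381, positive; keep [0.125, 0.1875]
z = 0.15625 gives f = -0.18, negative; keep [0.15625, 0.1875]

[0.15625, 0.1875]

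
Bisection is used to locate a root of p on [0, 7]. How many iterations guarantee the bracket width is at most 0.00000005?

28

Width after n steps is 7/2^n. Need 2^n ≥ 7/0.00000005 = 140000000.
2^27 = 134217728 < 140000000 ≤ 2^28 = 268435456, so n = 28.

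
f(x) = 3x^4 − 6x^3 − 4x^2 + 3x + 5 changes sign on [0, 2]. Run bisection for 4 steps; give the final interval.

f(1) = 1 > 0, so the root lies in [1, 2]
f(1.5) = -4.5625 < 0, so the root lies in [1, 1.5]
f(1.25) = -1.894531 < 0, so the root lies in [1, 1.25]
f(1.125) = -0.425 < 0, so the root lies in [1, 1.125]

[1, 1.125]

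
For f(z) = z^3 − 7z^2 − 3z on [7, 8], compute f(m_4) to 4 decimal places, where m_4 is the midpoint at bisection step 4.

f(7.5) = 5.625 > 0, so the root lies in [7, 7.5]
f(7.25) = -8.609375 < 0, so the root lies in [7.25, 7.5]
f(7.375) = -1.728516 < 0, so the root lies in [7.375, 7.5]
f(7.4375) = 1.8884 > 0, so the root lies in [7.375, 7.4375]

1.8884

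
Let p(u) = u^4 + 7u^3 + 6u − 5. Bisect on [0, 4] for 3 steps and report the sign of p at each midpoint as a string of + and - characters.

++-

u = 2 gives p = 79, positive; keep [0, 2]
u = 1 gives p = 9, positive; keep [0, 1]
u = 0.5 gives p = -1.0625, negative; keep [0.5, 1]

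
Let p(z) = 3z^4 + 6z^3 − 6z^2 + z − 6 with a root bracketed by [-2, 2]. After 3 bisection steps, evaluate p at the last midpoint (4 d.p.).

z = 0 gives p = -6, negative; keep [0, 2]
z = 1 gives p = -2, negative; keep [1, 2]
z = 1.5 gives p = 17.4375, positive; keep [1, 1.5]

17.4375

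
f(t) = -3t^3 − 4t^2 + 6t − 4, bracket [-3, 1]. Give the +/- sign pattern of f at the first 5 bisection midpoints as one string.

t = -1 gives f = -11, negative; keep [-3, -1]
t = -2 gives f = -8, negative; keep [-3, -2]
t = -2.5 gives f = 2.875, positive; keep [-2.5, -2]
t = -2.25 gives f = -3.5781, negative; keep [-2.5, -2.25]
t = -2.375 gives f = -0.623, negative; keep [-2.5, -2.375]

--+--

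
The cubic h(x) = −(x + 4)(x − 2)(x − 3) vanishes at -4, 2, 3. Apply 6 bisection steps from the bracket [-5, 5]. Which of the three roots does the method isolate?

-4

m = 0, h(m) = -24 (−); new bracket [-5, 0]
m = -2.5, h(m) = -37.125 (−); new bracket [-5, -2.5]
m = -3.75, h(m) = -9.703125 (−); new bracket [-5, -3.75]
m = -4.375, h(m) = 17.6309 (+); new bracket [-4.375, -3.75]
m = -4.0625, h(m) = 2.676 (+); new bracket [-4.0625, -3.75]
m = -3.90625, h(m) = -3.8241 (−); new bracket [-4.0625, -3.90625]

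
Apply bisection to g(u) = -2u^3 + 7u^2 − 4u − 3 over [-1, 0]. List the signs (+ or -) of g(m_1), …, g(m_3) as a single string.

+--

midpoint -0.5: g = 1 > 0 → [-0.5, 0]
midpoint -0.25: g = -1.53125 < 0 → [-0.5, -0.25]
midpoint -0.375: g = -0.410156 < 0 → [-0.5, -0.375]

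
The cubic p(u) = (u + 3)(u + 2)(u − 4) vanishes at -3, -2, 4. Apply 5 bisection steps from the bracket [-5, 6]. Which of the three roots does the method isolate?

m = 0.5, p(m) = -30.625 (−); new bracket [0.5, 6]
m = 3.25, p(m) = -24.609375 (−); new bracket [3.25, 6]
m = 4.625, p(m) = 31.572266 (+); new bracket [3.25, 4.625]
m = 3.9375, p(m) = -2.5745 (−); new bracket [3.9375, 4.625]
m = 4.28125, p(m) = 12.8631 (+); new bracket [3.9375, 4.28125]

4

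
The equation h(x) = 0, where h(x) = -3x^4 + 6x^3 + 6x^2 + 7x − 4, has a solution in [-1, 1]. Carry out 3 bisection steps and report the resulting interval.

x = 0 gives h = -4, negative; keep [0, 1]
x = 0.5 gives h = 1.5625, positive; keep [0, 0.5]
x = 0.25 gives h = -1.792969, negative; keep [0.25, 0.5]

[0.25, 0.5]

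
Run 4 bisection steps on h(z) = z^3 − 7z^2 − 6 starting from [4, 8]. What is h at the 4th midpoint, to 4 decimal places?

7.1406

h(6) = -42 < 0, so the root lies in [6, 8]
h(7) = -6 < 0, so the root lies in [7, 8]
h(7.5) = 22.125 > 0, so the root lies in [7, 7.5]
h(7.25) = 7.1406 > 0, so the root lies in [7, 7.25]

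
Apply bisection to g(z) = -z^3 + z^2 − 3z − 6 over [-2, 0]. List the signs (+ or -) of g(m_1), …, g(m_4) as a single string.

m = -1, g(m) = -1 (−); new bracket [-2, -1]
m = -1.5, g(m) = 4.125 (+); new bracket [-1.5, -1]
m = -1.25, g(m) = 1.265625 (+); new bracket [-1.25, -1]
m = -1.125, g(m) = 0.0645 (+); new bracket [-1.125, -1]

-+++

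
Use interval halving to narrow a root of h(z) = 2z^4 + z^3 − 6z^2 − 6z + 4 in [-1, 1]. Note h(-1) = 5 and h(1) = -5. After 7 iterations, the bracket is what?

z = 0 gives h = 4, positive; keep [0, 1]
z = 0.5 gives h = -0.25, negative; keep [0, 0.5]
z = 0.25 gives h = 2.148438, positive; keep [0.25, 0.5]
z = 0.375 gives h = 0.9985, positive; keep [0.375, 0.5]
z = 0.4375 gives h = 0.3836, positive; keep [0.4375, 0.5]
z = 0.46875 gives h = 0.0687, positive; keep [0.46875, 0.5]
z = 0.484375 gives h = -0.0902, negative; keep [0.46875, 0.484375]

[0.46875, 0.484375]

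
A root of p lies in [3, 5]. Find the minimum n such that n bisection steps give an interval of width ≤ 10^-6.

Width after n steps is 2/2^n. Need 2^n ≥ 2/10^-6 = 2000000.
2^20 = 1048576 < 2000000 ≤ 2^21 = 2097152, so n = 21.

21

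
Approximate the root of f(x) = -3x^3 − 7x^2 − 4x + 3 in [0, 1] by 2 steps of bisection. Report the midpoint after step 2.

0.25

x = 0.5 gives f = -1.125, negative; keep [0, 0.5]
x = 0.25 gives f = 1.515625, positive; keep [0.25, 0.5]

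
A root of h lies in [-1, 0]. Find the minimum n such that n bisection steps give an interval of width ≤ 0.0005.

11

Width after n steps is 1/2^n. Need 2^n ≥ 1/0.0005 = 2000.
2^10 = 1024 < 2000 ≤ 2^11 = 2048, so n = 11.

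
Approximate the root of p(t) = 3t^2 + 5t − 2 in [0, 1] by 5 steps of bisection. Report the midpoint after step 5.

0.34375

m = 0.5, p(m) = 1.25 (+); new bracket [0, 0.5]
m = 0.25, p(m) = -0.5625 (−); new bracket [0.25, 0.5]
m = 0.375, p(m) = 0.296875 (+); new bracket [0.25, 0.375]
m = 0.3125, p(m) = -0.1445 (−); new bracket [0.3125, 0.375]
m = 0.34375, p(m) = 0.0732 (+); new bracket [0.3125, 0.34375]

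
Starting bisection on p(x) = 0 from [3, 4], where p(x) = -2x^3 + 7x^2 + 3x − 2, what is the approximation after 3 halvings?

midpoint 3.5: p = 8.5 > 0 → [3.5, 4]
midpoint 3.75: p = 2.21875 > 0 → [3.75, 4]
midpoint 3.875: p = -1.636719 < 0 → [3.75, 3.875]

3.875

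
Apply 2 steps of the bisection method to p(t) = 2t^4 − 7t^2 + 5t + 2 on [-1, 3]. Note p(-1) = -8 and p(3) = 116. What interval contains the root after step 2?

[-1, 0]

t = 1 gives p = 2, positive; keep [-1, 1]
t = 0 gives p = 2, positive; keep [-1, 0]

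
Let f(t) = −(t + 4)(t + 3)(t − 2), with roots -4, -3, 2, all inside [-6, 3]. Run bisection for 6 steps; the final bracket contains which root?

2

f(-1.5) = 13.125 > 0, so the root lies in [-1.5, 3]
f(0.75) = 22.265625 > 0, so the root lies in [0.75, 3]
f(1.875) = 3.580078 > 0, so the root lies in [1.875, 3]
f(2.4375) = -15.3142 < 0, so the root lies in [1.875, 2.4375]
f(2.15625) = -4.9599 < 0, so the root lies in [1.875, 2.15625]
f(2.015625) = -0.4714 < 0, so the root lies in [1.875, 2.015625]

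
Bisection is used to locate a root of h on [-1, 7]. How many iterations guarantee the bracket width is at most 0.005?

11

Width after n steps is 8/2^n. Need 2^n ≥ 8/0.005 = 1600.
2^10 = 1024 < 1600 ≤ 2^11 = 2048, so n = 11.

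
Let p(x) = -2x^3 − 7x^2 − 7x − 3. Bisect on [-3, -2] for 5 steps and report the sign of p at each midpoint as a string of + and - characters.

x = -2.5 gives p = 2, positive; keep [-2.5, -2]
x = -2.25 gives p = 0.09375, positive; keep [-2.25, -2]
x = -2.125 gives p = -0.542969, negative; keep [-2.25, -2.125]
x = -2.1875 gives p = -0.2485, negative; keep [-2.25, -2.1875]
x = -2.21875 gives p = -0.0836, negative; keep [-2.25, -2.21875]

++---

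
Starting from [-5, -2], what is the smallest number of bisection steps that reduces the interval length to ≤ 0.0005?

13

Width after n steps is 3/2^n. Need 2^n ≥ 3/0.0005 = 6000.
2^12 = 4096 < 6000 ≤ 2^13 = 8192, so n = 13.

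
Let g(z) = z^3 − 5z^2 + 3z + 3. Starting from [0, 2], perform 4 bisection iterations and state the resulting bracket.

[1.375, 1.5]

g(1) = 2 > 0, so the root lies in [1, 2]
g(1.5) = -0.375 < 0, so the root lies in [1, 1.5]
g(1.25) = 0.890625 > 0, so the root lies in [1.25, 1.5]
g(1.375) = 0.2715 > 0, so the root lies in [1.375, 1.5]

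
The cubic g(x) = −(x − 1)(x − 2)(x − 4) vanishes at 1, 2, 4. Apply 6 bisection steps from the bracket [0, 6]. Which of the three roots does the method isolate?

4

x = 3 gives g = 2, positive; keep [3, 6]
x = 4.5 gives g = -4.375, negative; keep [3, 4.5]
x = 3.75 gives g = 1.203125, positive; keep [3.75, 4.5]
x = 4.125 gives g = -0.8301, negative; keep [3.75, 4.125]
x = 3.9375 gives g = 0.3557, positive; keep [3.9375, 4.125]
x = 4.03125 gives g = -0.1924, negative; keep [3.9375, 4.03125]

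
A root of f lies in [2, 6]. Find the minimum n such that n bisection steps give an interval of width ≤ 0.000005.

Width after n steps is 4/2^n. Need 2^n ≥ 4/0.000005 = 800000.
2^19 = 524288 < 800000 ≤ 2^20 = 1048576, so n = 20.

20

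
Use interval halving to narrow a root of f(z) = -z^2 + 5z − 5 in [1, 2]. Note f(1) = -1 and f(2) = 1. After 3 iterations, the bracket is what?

f(1.5) = 0.25 > 0, so the root lies in [1, 1.5]
f(1.25) = -0.3125 < 0, so the root lies in [1.25, 1.5]
f(1.375) = -0.015625 < 0, so the root lies in [1.375, 1.5]

[1.375, 1.5]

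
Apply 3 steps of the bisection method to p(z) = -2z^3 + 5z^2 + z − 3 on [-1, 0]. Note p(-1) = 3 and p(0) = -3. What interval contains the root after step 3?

midpoint -0.5: p = -2 < 0 → [-1, -0.5]
midpoint -0.75: p = -0.09375 < 0 → [-1, -0.75]
midpoint -0.875: p = 1.292969 > 0 → [-0.875, -0.75]

[-0.875, -0.75]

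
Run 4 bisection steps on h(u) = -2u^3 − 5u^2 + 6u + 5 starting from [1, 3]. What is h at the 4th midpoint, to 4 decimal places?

m = 2, h(m) = -19 (−); new bracket [1, 2]
m = 1.5, h(m) = -4 (−); new bracket [1, 1.5]
m = 1.25, h(m) = 0.78125 (+); new bracket [1.25, 1.5]
m = 1.375, h(m) = -1.4023 (−); new bracket [1.25, 1.375]

-1.4023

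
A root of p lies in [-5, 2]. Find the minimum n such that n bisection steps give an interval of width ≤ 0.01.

10

Width after n steps is 7/2^n. Need 2^n ≥ 7/0.01 = 700.
2^9 = 512 < 700 ≤ 2^10 = 1024, so n = 10.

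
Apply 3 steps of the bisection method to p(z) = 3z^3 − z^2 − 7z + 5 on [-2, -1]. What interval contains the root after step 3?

midpoint -1.5: p = 3.125 > 0 → [-2, -1.5]
midpoint -1.75: p = -1.890625 < 0 → [-1.75, -1.5]
midpoint -1.625: p = 0.861328 > 0 → [-1.75, -1.625]

[-1.75, -1.625]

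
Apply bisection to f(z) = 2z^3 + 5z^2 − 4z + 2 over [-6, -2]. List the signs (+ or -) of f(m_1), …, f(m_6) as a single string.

-+--++

midpoint -4: f = -30 < 0 → [-4, -2]
midpoint -3: f = 5 > 0 → [-4, -3]
midpoint -3.5: f = -8.5 < 0 → [-3.5, -3]
midpoint -3.25: f = -0.8438 < 0 → [-3.25, -3]
midpoint -3.125: f = 2.293 > 0 → [-3.25, -3.125]
midpoint -3.1875: f = 0.7798 > 0 → [-3.25, -3.1875]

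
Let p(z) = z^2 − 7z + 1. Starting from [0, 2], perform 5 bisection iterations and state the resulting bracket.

[0.125, 0.1875]

p(1) = -5 < 0, so the root lies in [0, 1]
p(0.5) = -2.25 < 0, so the root lies in [0, 0.5]
p(0.25) = -0.6875 < 0, so the root lies in [0, 0.25]
p(0.125) = 0.1406 > 0, so the root lies in [0.125, 0.25]
p(0.1875) = -0.2773 < 0, so the root lies in [0.125, 0.1875]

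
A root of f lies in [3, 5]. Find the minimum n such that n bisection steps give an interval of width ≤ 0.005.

Width after n steps is 2/2^n. Need 2^n ≥ 2/0.005 = 400.
2^8 = 256 < 400 ≤ 2^9 = 512, so n = 9.

9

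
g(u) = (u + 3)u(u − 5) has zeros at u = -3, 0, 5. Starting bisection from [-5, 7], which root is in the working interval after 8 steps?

5

u = 1 gives g = -16, negative; keep [1, 7]
u = 4 gives g = -28, negative; keep [4, 7]
u = 5.5 gives g = 23.375, positive; keep [4, 5.5]
u = 4.75 gives g = -9.2031, negative; keep [4.75, 5.5]
u = 5.125 gives g = 5.2051, positive; keep [4.75, 5.125]
u = 4.9375 gives g = -2.4495, negative; keep [4.9375, 5.125]
u = 5.03125 gives g = 1.2627, positive; keep [4.9375, 5.03125]
u = 4.984375 gives g = -0.6218, negative; keep [4.984375, 5.03125]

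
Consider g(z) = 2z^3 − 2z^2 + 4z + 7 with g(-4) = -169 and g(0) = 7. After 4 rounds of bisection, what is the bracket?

[-1, -0.75]

midpoint -2: g = -25 < 0 → [-2, 0]
midpoint -1: g = -1 < 0 → [-1, 0]
midpoint -0.5: g = 4.25 > 0 → [-1, -0.5]
midpoint -0.75: g = 2.0312 > 0 → [-1, -0.75]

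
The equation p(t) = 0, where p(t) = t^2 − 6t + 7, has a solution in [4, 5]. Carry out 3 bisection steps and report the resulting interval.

[4.375, 4.5]

m = 4.5, p(m) = 0.25 (+); new bracket [4, 4.5]
m = 4.25, p(m) = -0.4375 (−); new bracket [4.25, 4.5]
m = 4.375, p(m) = -0.109375 (−); new bracket [4.375, 4.5]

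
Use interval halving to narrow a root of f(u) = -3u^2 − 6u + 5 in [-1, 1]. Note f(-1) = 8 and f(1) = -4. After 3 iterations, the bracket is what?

midpoint 0: f = 5 > 0 → [0, 1]
midpoint 0.5: f = 1.25 > 0 → [0.5, 1]
midpoint 0.75: f = -1.1875 < 0 → [0.5, 0.75]

[0.5, 0.75]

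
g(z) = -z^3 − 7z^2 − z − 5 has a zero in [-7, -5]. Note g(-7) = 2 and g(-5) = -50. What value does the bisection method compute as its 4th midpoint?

z = -6 gives g = -35, negative; keep [-7, -6]
z = -6.5 gives g = -19.625, negative; keep [-7, -6.5]
z = -6.75 gives g = -9.640625, negative; keep [-7, -6.75]
z = -6.875 gives g = -4.0332, negative; keep [-7, -6.875]

-6.875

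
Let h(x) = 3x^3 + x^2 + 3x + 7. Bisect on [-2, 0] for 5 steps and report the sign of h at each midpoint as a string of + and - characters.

+--+-

m = -1, h(m) = 2 (+); new bracket [-2, -1]
m = -1.5, h(m) = -5.375 (−); new bracket [-1.5, -1]
m = -1.25, h(m) = -1.046875 (−); new bracket [-1.25, -1]
m = -1.125, h(m) = 0.6191 (+); new bracket [-1.25, -1.125]
m = -1.1875, h(m) = -0.176 (−); new bracket [-1.1875, -1.125]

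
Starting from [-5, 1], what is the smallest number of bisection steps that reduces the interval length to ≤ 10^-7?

Width after n steps is 6/2^n. Need 2^n ≥ 6/10^-7 = 60000000.
2^25 = 33554432 < 60000000 ≤ 2^26 = 67108864, so n = 26.

26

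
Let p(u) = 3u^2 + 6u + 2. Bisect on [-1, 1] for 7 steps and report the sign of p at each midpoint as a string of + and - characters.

+-++-++

u = 0 gives p = 2, positive; keep [-1, 0]
u = -0.5 gives p = -0.25, negative; keep [-0.5, 0]
u = -0.25 gives p = 0.6875, positive; keep [-0.5, -0.25]
u = -0.375 gives p = 0.1719, positive; keep [-0.5, -0.375]
u = -0.4375 gives p = -0.0508, negative; keep [-0.4375, -0.375]
u = -0.40625 gives p = 0.0576, positive; keep [-0.4375, -0.40625]
u = -0.421875 gives p = 0.0027, positive; keep [-0.4375, -0.421875]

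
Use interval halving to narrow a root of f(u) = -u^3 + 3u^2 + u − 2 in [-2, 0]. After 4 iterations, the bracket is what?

[-0.875, -0.75]

m = -1, f(m) = 1 (+); new bracket [-1, 0]
m = -0.5, f(m) = -1.625 (−); new bracket [-1, -0.5]
m = -0.75, f(m) = -0.640625 (−); new bracket [-1, -0.75]
m = -0.875, f(m) = 0.0918 (+); new bracket [-0.875, -0.75]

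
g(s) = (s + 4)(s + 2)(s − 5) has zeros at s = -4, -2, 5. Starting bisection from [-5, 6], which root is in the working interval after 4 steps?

midpoint 0.5: g = -50.625 < 0 → [0.5, 6]
midpoint 3.25: g = -66.609375 < 0 → [3.25, 6]
midpoint 4.625: g = -21.427734 < 0 → [4.625, 6]
midpoint 5.3125: g = 21.2805 > 0 → [4.625, 5.3125]

5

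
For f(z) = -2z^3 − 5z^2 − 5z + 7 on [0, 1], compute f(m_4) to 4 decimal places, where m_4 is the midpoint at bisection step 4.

z = 0.5 gives f = 3, positive; keep [0.5, 1]
z = 0.75 gives f = -0.40625, negative; keep [0.5, 0.75]
z = 0.625 gives f = 1.433594, positive; keep [0.625, 0.75]
z = 0.6875 gives f = 0.5493, positive; keep [0.6875, 0.75]

0.5493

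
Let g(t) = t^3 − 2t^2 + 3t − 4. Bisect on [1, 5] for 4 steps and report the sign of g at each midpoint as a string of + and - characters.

t = 3 gives g = 14, positive; keep [1, 3]
t = 2 gives g = 2, positive; keep [1, 2]
t = 1.5 gives g = -0.625, negative; keep [1.5, 2]
t = 1.75 gives g = 0.4844, positive; keep [1.5, 1.75]

++-+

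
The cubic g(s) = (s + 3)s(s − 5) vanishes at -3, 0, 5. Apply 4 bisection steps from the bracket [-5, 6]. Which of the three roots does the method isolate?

m = 0.5, g(m) = -7.875 (−); new bracket [0.5, 6]
m = 3.25, g(m) = -35.546875 (−); new bracket [3.25, 6]
m = 4.625, g(m) = -13.224609 (−); new bracket [4.625, 6]
m = 5.3125, g(m) = 13.8 (+); new bracket [4.625, 5.3125]

5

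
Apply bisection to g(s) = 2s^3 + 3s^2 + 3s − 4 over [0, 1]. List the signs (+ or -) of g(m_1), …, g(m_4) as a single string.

-+-+

midpoint 0.5: g = -1.5 < 0 → [0.5, 1]
midpoint 0.75: g = 0.78125 > 0 → [0.5, 0.75]
midpoint 0.625: g = -0.464844 < 0 → [0.625, 0.75]
midpoint 0.6875: g = 0.1304 > 0 → [0.625, 0.6875]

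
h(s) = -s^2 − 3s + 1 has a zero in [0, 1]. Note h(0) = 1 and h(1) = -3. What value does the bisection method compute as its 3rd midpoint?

0.375

midpoint 0.5: h = -0.75 < 0 → [0, 0.5]
midpoint 0.25: h = 0.1875 > 0 → [0.25, 0.5]
midpoint 0.375: h = -0.265625 < 0 → [0.25, 0.375]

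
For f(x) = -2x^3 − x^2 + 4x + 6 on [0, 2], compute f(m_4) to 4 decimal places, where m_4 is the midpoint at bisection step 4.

midpoint 1: f = 7 > 0 → [1, 2]
midpoint 1.5: f = 3 > 0 → [1.5, 2]
midpoint 1.75: f = -0.78125 < 0 → [1.5, 1.75]
midpoint 1.625: f = 1.2773 > 0 → [1.625, 1.75]

1.2773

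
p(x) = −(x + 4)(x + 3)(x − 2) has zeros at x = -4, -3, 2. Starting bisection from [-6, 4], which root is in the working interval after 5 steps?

2

p(-1) = 18 > 0, so the root lies in [-1, 4]
p(1.5) = 12.375 > 0, so the root lies in [1.5, 4]
p(2.75) = -29.109375 < 0, so the root lies in [1.5, 2.75]
p(2.125) = -3.9238 < 0, so the root lies in [1.5, 2.125]
p(1.8125) = 5.2449 > 0, so the root lies in [1.8125, 2.125]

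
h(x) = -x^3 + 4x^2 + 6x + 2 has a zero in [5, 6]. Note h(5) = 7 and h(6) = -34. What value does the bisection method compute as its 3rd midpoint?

midpoint 5.5: h = -10.375 < 0 → [5, 5.5]
midpoint 5.25: h = -0.953125 < 0 → [5, 5.25]
midpoint 5.125: h = 3.201172 > 0 → [5.125, 5.25]

5.125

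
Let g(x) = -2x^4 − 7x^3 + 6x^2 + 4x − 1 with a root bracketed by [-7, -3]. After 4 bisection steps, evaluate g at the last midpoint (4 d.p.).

g(-5) = -246 < 0, so the root lies in [-5, -3]
g(-4) = 15 > 0, so the root lies in [-5, -4]
g(-4.5) = -79.75 < 0, so the root lies in [-4.5, -4]
g(-4.25) = -24.7734 < 0, so the root lies in [-4.25, -4]

-24.7734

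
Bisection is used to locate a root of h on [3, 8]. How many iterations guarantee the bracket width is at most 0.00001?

Width after n steps is 5/2^n. Need 2^n ≥ 5/0.00001 = 500000.
2^18 = 262144 < 500000 ≤ 2^19 = 524288, so n = 19.

19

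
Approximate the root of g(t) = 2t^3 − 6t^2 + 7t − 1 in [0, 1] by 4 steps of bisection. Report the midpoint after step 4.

0.1875

g(0.5) = 1.25 > 0, so the root lies in [0, 0.5]
g(0.25) = 0.40625 > 0, so the root lies in [0, 0.25]
g(0.125) = -0.214844 < 0, so the root lies in [0.125, 0.25]
g(0.1875) = 0.1147 > 0, so the root lies in [0.125, 0.1875]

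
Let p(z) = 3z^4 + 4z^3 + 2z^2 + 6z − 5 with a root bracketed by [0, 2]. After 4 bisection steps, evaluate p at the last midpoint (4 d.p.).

p(1) = 10 > 0, so the root lies in [0, 1]
p(0.5) = -0.8125 < 0, so the root lies in [0.5, 1]
p(0.75) = 3.261719 > 0, so the root lies in [0.5, 0.75]
p(0.625) = 0.9656 > 0, so the root lies in [0.5, 0.625]

0.9656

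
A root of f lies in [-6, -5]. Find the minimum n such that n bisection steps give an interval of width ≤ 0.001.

10

Width after n steps is 1/2^n. Need 2^n ≥ 1/0.001 = 1000.
2^9 = 512 < 1000 ≤ 2^10 = 1024, so n = 10.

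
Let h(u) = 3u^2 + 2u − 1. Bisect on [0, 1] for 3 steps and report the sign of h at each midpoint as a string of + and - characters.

m = 0.5, h(m) = 0.75 (+); new bracket [0, 0.5]
m = 0.25, h(m) = -0.3125 (−); new bracket [0.25, 0.5]
m = 0.375, h(m) = 0.171875 (+); new bracket [0.25, 0.375]

+-+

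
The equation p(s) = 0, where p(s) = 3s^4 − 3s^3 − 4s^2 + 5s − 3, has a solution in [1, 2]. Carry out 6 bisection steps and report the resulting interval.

[1.453125, 1.46875]

s = 1.5 gives p = 0.5625, positive; keep [1, 1.5]
s = 1.25 gives p = -1.535156, negative; keep [1.25, 1.5]
s = 1.375 gives p = -0.762939, negative; keep [1.375, 1.5]
s = 1.4375 gives p = -0.1794, negative; keep [1.4375, 1.5]
s = 1.46875 gives p = 0.1704, positive; keep [1.4375, 1.46875]
s = 1.453125 gives p = -0.0096, negative; keep [1.453125, 1.46875]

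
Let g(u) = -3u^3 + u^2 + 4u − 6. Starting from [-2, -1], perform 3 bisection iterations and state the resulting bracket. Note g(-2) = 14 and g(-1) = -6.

m = -1.5, g(m) = 0.375 (+); new bracket [-1.5, -1]
m = -1.25, g(m) = -3.578125 (−); new bracket [-1.5, -1.25]
m = -1.375, g(m) = -1.810547 (−); new bracket [-1.5, -1.375]

[-1.5, -1.375]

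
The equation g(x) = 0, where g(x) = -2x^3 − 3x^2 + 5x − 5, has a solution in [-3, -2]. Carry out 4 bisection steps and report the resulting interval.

g(-2.5) = -5 < 0, so the root lies in [-3, -2.5]
g(-2.75) = 0.15625 > 0, so the root lies in [-2.75, -2.5]
g(-2.625) = -2.621094 < 0, so the root lies in [-2.75, -2.625]
g(-2.6875) = -1.2837 < 0, so the root lies in [-2.75, -2.6875]

[-2.75, -2.6875]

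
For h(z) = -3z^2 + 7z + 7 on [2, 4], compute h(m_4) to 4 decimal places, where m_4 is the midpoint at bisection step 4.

z = 3 gives h = 1, positive; keep [3, 4]
z = 3.5 gives h = -5.25, negative; keep [3, 3.5]
z = 3.25 gives h = -1.9375, negative; keep [3, 3.25]
z = 3.125 gives h = -0.4219, negative; keep [3, 3.125]

-0.4219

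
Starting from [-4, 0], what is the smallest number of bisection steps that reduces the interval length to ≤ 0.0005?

13

Width after n steps is 4/2^n. Need 2^n ≥ 4/0.0005 = 8000.
2^12 = 4096 < 8000 ≤ 2^13 = 8192, so n = 13.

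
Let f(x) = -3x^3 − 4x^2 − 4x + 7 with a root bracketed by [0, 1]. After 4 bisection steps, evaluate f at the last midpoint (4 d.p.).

-0.4998

midpoint 0.5: f = 3.625 > 0 → [0.5, 1]
midpoint 0.75: f = 0.484375 > 0 → [0.75, 1]
midpoint 0.875: f = -1.572266 < 0 → [0.75, 0.875]
midpoint 0.8125: f = -0.4998 < 0 → [0.75, 0.8125]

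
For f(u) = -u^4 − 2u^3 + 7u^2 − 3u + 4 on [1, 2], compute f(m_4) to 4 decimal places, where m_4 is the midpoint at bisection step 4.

-1.1423

midpoint 1.5: f = 3.4375 > 0 → [1.5, 2]
midpoint 1.75: f = 0.089844 > 0 → [1.75, 2]
midpoint 1.875: f = -2.558838 < 0 → [1.75, 1.875]
midpoint 1.8125: f = -1.1423 < 0 → [1.75, 1.8125]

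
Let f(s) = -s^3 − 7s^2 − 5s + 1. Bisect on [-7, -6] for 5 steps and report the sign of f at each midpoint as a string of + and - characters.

++-+-

f(-6.5) = 12.375 > 0, so the root lies in [-6.5, -6]
f(-6.25) = 2.953125 > 0, so the root lies in [-6.25, -6]
f(-6.125) = -1.201172 < 0, so the root lies in [-6.25, -6.125]
f(-6.1875) = 0.8308 > 0, so the root lies in [-6.1875, -6.125]
f(-6.15625) = -0.1964 < 0, so the root lies in [-6.1875, -6.15625]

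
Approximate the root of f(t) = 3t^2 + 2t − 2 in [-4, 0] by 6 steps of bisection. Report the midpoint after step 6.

-1.1875

f(-2) = 6 > 0, so the root lies in [-2, 0]
f(-1) = -1 < 0, so the root lies in [-2, -1]
f(-1.5) = 1.75 > 0, so the root lies in [-1.5, -1]
f(-1.25) = 0.1875 > 0, so the root lies in [-1.25, -1]
f(-1.125) = -0.4531 < 0, so the root lies in [-1.25, -1.125]
f(-1.1875) = -0.1445 < 0, so the root lies in [-1.25, -1.1875]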